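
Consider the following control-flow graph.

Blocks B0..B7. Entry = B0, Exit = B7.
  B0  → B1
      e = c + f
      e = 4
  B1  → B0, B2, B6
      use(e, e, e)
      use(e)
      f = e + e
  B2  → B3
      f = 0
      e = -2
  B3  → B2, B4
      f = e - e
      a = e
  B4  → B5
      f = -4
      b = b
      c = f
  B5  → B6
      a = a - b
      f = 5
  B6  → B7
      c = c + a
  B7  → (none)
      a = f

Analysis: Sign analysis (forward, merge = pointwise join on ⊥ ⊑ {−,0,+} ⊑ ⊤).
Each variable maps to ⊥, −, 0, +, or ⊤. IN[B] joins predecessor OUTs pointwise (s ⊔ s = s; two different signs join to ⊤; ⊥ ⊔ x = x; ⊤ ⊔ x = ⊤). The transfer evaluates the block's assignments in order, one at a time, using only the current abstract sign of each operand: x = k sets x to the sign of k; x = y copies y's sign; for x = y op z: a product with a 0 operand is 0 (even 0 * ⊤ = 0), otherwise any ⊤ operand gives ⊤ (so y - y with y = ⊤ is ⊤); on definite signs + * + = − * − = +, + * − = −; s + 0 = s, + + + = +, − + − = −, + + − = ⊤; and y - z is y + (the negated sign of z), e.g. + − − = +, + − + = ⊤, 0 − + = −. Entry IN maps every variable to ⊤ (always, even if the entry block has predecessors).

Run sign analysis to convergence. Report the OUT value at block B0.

Fixpoint table:
  B0:   IN=(all ⊤)   OUT={e:+; rest ⊤}
  B1:   IN={e:+; rest ⊤}   OUT={e:+, f:+; rest ⊤}
  B2:   IN=(all ⊤)   OUT={e:-, f:0; rest ⊤}
  B3:   IN={e:-, f:0; rest ⊤}   OUT={a:-, e:-; rest ⊤}
  B4:   IN={a:-, e:-; rest ⊤}   OUT={a:-, c:-, e:-, f:-; rest ⊤}
  B5:   IN={a:-, c:-, e:-, f:-; rest ⊤}   OUT={c:-, e:-, f:+; rest ⊤}
  B6:   IN={f:+; rest ⊤}   OUT={f:+; rest ⊤}
  B7:   IN={f:+; rest ⊤}   OUT={a:+, f:+; rest ⊤}

Merge at B0 (entry node, so the boundary value (all ⊤) is joined with the incoming edge(s)): IN[B0] = (all ⊤) ⊔ OUT[B1] = {a: ⊤, b: ⊤, c: ⊤, d: ⊤, e: ⊤, f: ⊤}
Applying B0's transfer function to that IN value gives OUT[B0] (row B0 above).

Answer: {a: ⊤, b: ⊤, c: ⊤, d: ⊤, e: +, f: ⊤}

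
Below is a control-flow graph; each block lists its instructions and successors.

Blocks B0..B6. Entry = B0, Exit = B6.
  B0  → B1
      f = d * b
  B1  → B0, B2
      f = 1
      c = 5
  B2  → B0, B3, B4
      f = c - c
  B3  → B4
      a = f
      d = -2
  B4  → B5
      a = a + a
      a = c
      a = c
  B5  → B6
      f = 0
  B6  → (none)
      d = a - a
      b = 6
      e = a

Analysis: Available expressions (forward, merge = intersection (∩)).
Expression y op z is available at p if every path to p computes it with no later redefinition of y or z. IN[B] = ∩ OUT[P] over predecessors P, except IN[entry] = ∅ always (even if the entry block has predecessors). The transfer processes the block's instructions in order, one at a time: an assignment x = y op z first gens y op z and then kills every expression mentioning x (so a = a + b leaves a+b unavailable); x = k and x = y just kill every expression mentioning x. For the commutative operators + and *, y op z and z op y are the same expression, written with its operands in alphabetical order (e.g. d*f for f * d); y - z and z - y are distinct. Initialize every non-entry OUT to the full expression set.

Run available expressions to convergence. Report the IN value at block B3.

Answer: {b*d, c-c}

Derivation:
Per-block solution:
  B0:  IN={}  OUT={b*d}
  B1:  IN={b*d}  OUT={b*d}
  B2:  IN={b*d}  OUT={b*d, c-c}
  B3:  IN={b*d, c-c}  OUT={c-c}
  B4:  IN={c-c}  OUT={c-c}
  B5:  IN={c-c}  OUT={c-c}
  B6:  IN={c-c}  OUT={a-a, c-c}

Merge at B3: IN[B3] = OUT[B2] = {b*d, c-c}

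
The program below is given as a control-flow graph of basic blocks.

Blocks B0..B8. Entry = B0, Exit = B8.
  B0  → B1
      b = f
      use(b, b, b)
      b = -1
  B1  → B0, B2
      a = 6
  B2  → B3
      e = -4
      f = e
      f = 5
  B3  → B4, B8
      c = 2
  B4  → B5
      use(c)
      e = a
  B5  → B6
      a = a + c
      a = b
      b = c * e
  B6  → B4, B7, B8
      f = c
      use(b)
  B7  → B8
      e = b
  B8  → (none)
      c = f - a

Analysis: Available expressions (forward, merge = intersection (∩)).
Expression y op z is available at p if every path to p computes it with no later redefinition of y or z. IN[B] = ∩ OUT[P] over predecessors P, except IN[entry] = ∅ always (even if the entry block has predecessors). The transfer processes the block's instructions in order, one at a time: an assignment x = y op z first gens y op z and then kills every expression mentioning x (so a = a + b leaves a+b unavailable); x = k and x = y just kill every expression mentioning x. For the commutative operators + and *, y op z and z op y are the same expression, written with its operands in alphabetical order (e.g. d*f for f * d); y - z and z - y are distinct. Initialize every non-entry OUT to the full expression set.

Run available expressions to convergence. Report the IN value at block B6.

Converged values:
  B0:  IN={}  OUT={}
  B1:  IN={}  OUT={}
  B2:  IN={}  OUT={}
  B3:  IN={}  OUT={}
  B4:  IN={}  OUT={}
  B5:  IN={}  OUT={c*e}
  B6:  IN={c*e}  OUT={c*e}
  B7:  IN={c*e}  OUT={}
  B8:  IN={}  OUT={f-a}

Merge at B6: IN[B6] = OUT[B5] = {c*e}

Answer: {c*e}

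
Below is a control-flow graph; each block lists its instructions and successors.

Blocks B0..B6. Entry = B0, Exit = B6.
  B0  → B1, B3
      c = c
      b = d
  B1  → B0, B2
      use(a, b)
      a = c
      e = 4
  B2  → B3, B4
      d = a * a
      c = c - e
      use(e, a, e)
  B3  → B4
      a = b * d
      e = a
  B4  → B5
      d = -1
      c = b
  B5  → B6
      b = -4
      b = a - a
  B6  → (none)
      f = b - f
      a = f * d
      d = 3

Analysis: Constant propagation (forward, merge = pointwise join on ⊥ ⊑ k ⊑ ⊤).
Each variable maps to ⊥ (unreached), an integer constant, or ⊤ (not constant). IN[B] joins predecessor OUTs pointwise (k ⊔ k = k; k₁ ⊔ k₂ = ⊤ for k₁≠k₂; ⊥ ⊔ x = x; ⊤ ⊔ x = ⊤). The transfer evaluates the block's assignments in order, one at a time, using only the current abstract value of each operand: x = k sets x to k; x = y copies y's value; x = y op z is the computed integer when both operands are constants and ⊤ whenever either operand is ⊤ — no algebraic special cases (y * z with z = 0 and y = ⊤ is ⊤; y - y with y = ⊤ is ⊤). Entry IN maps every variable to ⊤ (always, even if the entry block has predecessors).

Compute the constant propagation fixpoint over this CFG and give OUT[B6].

Fixpoint table:
  B0: | IN=(all ⊤) | OUT=(all ⊤)
  B1: | IN=(all ⊤) | OUT={e:4; rest ⊤}
  B2: | IN={e:4; rest ⊤} | OUT={e:4; rest ⊤}
  B3: | IN=(all ⊤) | OUT=(all ⊤)
  B4: | IN=(all ⊤) | OUT={d:-1; rest ⊤}
  B5: | IN={d:-1; rest ⊤} | OUT={d:-1; rest ⊤}
  B6: | IN={d:-1; rest ⊤} | OUT={d:3; rest ⊤}

Merge at B6: IN[B6] = OUT[B5] = {a: ⊤, b: ⊤, c: ⊤, d: -1, e: ⊤, f: ⊤}
Applying B6's transfer function to that IN value gives OUT[B6] (row B6 above).

Answer: {a: ⊤, b: ⊤, c: ⊤, d: 3, e: ⊤, f: ⊤}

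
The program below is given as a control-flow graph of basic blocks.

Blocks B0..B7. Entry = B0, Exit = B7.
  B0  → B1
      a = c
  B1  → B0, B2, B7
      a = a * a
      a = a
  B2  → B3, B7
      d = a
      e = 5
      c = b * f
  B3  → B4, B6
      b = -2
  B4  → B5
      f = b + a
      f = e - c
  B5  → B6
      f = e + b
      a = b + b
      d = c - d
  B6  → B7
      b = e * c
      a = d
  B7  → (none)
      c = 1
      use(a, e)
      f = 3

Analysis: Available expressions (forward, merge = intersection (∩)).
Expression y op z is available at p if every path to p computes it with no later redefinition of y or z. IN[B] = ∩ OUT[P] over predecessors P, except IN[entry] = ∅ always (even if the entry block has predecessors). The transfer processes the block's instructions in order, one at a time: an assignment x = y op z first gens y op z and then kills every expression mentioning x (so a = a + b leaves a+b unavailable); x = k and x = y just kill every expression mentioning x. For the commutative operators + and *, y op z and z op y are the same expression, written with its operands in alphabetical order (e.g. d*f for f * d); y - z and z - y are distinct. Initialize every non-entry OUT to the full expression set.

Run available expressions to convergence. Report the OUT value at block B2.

Answer: {b*f}

Trace:
Converged values:
  B0: | IN={} | OUT={}
  B1: | IN={} | OUT={}
  B2: | IN={} | OUT={b*f}
  B3: | IN={b*f} | OUT={}
  B4: | IN={} | OUT={a+b, e-c}
  B5: | IN={a+b, e-c} | OUT={b+b, b+e, e-c}
  B6: | IN={} | OUT={c*e}
  B7: | IN={} | OUT={}

Merge at B2: IN[B2] = OUT[B1] = {}
Applying B2's transfer function to that IN value gives OUT[B2] (row B2 above).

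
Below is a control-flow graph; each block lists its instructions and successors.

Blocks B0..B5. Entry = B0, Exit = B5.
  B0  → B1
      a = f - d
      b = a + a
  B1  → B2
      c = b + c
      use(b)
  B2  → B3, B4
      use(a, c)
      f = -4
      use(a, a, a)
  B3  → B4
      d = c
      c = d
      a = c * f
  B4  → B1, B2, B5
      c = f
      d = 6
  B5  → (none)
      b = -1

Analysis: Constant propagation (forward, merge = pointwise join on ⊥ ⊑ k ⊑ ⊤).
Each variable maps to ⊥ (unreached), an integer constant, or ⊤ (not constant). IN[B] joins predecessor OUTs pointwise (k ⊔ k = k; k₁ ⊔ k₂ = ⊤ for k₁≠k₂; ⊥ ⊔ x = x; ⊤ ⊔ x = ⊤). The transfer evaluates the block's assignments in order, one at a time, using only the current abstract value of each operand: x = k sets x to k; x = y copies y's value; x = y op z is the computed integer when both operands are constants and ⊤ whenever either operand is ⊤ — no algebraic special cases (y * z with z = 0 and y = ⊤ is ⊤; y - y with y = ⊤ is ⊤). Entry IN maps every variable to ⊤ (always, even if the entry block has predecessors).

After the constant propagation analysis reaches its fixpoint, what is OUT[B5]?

Per-block solution:
  B0:   IN=(all ⊤)   OUT=(all ⊤)
  B1:   IN=(all ⊤)   OUT=(all ⊤)
  B2:   IN=(all ⊤)   OUT={f:-4; rest ⊤}
  B3:   IN={f:-4; rest ⊤}   OUT={f:-4; rest ⊤}
  B4:   IN={f:-4; rest ⊤}   OUT={c:-4, d:6, f:-4; rest ⊤}
  B5:   IN={c:-4, d:6, f:-4; rest ⊤}   OUT={b:-1, c:-4, d:6, f:-4; rest ⊤}

Merge at B5: IN[B5] = OUT[B4] = {a: ⊤, b: ⊤, c: -4, d: 6, e: ⊤, f: -4}
Applying B5's transfer function to that IN value gives OUT[B5] (row B5 above).

Answer: {a: ⊤, b: -1, c: -4, d: 6, e: ⊤, f: -4}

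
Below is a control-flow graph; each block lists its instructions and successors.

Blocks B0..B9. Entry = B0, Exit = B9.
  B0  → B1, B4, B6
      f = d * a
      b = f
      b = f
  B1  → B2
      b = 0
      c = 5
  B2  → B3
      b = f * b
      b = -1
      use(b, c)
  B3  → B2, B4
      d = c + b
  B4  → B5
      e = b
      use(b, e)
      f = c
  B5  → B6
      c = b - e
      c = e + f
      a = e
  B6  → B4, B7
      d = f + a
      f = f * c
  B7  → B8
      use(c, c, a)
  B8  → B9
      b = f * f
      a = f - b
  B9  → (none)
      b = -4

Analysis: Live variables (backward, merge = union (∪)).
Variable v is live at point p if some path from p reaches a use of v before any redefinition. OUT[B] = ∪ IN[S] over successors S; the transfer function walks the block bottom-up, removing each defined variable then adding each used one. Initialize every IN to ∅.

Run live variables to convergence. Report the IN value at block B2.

Answer: {b, c, f}

Trace:
Converged values:
  B0:   IN={a, c, d}   OUT={a, b, c, f}
  B1:   IN={f}   OUT={b, c, f}
  B2:   IN={b, c, f}   OUT={b, c, f}
  B3:   IN={b, c, f}   OUT={b, c, f}
  B4:   IN={b, c}   OUT={b, e, f}
  B5:   IN={b, e, f}   OUT={a, b, c, f}
  B6:   IN={a, b, c, f}   OUT={a, b, c, f}
  B7:   IN={a, c, f}   OUT={f}
  B8:   IN={f}   OUT={}
  B9:   IN={}   OUT={}

Merge at B2: OUT[B2] = IN[B3] = {b, c, f}
Applying B2's transfer function to that OUT value gives IN[B2] (row B2 above).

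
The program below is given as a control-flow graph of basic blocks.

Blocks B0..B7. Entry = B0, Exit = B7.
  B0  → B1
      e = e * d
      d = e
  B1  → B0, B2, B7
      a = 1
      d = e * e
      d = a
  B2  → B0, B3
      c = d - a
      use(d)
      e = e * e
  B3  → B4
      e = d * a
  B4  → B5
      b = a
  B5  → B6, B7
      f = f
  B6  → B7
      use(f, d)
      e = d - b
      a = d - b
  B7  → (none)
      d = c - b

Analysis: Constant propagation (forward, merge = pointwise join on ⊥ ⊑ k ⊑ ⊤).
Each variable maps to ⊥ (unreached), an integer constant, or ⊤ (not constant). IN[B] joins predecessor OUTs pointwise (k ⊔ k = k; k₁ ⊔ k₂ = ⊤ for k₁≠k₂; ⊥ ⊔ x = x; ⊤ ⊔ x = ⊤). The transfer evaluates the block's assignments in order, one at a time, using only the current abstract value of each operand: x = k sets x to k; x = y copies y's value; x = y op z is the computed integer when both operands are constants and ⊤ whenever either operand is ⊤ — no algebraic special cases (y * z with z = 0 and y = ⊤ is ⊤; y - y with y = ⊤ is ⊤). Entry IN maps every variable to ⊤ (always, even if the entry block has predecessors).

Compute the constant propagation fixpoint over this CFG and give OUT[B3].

Answer: {a: 1, b: ⊤, c: 0, d: 1, e: 1, f: ⊤}

Trace:
Converged values:
  B0:  IN=(all ⊤)  OUT=(all ⊤)
  B1:  IN=(all ⊤)  OUT={a:1, d:1; rest ⊤}
  B2:  IN={a:1, d:1; rest ⊤}  OUT={a:1, c:0, d:1; rest ⊤}
  B3:  IN={a:1, c:0, d:1; rest ⊤}  OUT={a:1, c:0, d:1, e:1; rest ⊤}
  B4:  IN={a:1, c:0, d:1, e:1; rest ⊤}  OUT={a:1, b:1, c:0, d:1, e:1; rest ⊤}
  B5:  IN={a:1, b:1, c:0, d:1, e:1; rest ⊤}  OUT={a:1, b:1, c:0, d:1, e:1; rest ⊤}
  B6:  IN={a:1, b:1, c:0, d:1, e:1; rest ⊤}  OUT={a:0, b:1, c:0, d:1, e:0; rest ⊤}
  B7:  IN={d:1; rest ⊤}  OUT=(all ⊤)

Merge at B3: IN[B3] = OUT[B2] = {a: 1, b: ⊤, c: 0, d: 1, e: ⊤, f: ⊤}
Applying B3's transfer function to that IN value gives OUT[B3] (row B3 above).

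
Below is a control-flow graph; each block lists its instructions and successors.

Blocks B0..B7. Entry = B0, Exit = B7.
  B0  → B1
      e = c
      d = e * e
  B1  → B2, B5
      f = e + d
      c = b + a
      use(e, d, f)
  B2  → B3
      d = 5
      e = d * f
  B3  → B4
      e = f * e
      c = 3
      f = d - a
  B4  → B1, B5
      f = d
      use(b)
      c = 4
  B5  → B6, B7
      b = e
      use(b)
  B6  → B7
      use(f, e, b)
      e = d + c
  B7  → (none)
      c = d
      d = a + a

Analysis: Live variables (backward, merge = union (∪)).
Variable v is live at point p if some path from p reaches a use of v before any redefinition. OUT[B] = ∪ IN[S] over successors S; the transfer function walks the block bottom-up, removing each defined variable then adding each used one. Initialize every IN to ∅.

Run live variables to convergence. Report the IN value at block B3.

Answer: {a, b, d, e, f}

Trace:
Fixpoint table:
  B0:   IN={a, b, c}   OUT={a, b, d, e}
  B1:   IN={a, b, d, e}   OUT={a, b, c, d, e, f}
  B2:   IN={a, b, f}   OUT={a, b, d, e, f}
  B3:   IN={a, b, d, e, f}   OUT={a, b, d, e}
  B4:   IN={a, b, d, e}   OUT={a, b, c, d, e, f}
  B5:   IN={a, c, d, e, f}   OUT={a, b, c, d, e, f}
  B6:   IN={a, b, c, d, e, f}   OUT={a, d}
  B7:   IN={a, d}   OUT={}

Merge at B3: OUT[B3] = IN[B4] = {a, b, d, e}
Applying B3's transfer function to that OUT value gives IN[B3] (row B3 above).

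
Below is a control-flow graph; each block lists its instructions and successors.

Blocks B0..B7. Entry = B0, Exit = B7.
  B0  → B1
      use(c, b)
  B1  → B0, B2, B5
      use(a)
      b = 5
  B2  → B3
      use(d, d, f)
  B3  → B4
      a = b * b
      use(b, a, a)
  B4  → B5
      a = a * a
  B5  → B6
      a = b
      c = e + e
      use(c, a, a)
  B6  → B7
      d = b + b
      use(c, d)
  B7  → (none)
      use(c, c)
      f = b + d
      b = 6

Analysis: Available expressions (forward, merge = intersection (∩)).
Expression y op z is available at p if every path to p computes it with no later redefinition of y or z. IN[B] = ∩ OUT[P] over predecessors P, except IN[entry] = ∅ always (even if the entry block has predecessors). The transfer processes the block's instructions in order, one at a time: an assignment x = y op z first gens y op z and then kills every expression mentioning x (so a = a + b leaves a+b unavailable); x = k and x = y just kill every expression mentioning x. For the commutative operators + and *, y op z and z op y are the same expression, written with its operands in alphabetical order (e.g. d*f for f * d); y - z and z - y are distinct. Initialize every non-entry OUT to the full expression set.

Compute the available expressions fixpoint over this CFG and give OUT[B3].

Answer: {b*b}

Trace:
Per-block solution:
  B0:   IN={}   OUT={}
  B1:   IN={}   OUT={}
  B2:   IN={}   OUT={}
  B3:   IN={}   OUT={b*b}
  B4:   IN={b*b}   OUT={b*b}
  B5:   IN={}   OUT={e+e}
  B6:   IN={e+e}   OUT={b+b, e+e}
  B7:   IN={b+b, e+e}   OUT={e+e}

Merge at B3: IN[B3] = OUT[B2] = {}
Applying B3's transfer function to that IN value gives OUT[B3] (row B3 above).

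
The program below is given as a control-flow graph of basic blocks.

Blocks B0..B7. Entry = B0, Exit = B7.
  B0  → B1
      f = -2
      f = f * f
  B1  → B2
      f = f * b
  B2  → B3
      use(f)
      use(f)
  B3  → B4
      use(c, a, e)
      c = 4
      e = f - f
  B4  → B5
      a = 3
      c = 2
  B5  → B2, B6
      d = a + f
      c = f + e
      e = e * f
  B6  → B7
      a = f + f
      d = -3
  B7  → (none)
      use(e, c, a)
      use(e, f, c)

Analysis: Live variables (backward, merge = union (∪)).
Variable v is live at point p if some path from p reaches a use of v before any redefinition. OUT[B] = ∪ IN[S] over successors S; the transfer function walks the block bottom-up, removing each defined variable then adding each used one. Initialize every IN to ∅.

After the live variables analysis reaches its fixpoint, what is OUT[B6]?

Fixpoint table:
  B0: | IN={a, b, c, e} | OUT={a, b, c, e, f}
  B1: | IN={a, b, c, e, f} | OUT={a, c, e, f}
  B2: | IN={a, c, e, f} | OUT={a, c, e, f}
  B3: | IN={a, c, e, f} | OUT={e, f}
  B4: | IN={e, f} | OUT={a, e, f}
  B5: | IN={a, e, f} | OUT={a, c, e, f}
  B6: | IN={c, e, f} | OUT={a, c, e, f}
  B7: | IN={a, c, e, f} | OUT={}

Merge at B6: OUT[B6] = IN[B7] = {a, c, e, f}

Answer: {a, c, e, f}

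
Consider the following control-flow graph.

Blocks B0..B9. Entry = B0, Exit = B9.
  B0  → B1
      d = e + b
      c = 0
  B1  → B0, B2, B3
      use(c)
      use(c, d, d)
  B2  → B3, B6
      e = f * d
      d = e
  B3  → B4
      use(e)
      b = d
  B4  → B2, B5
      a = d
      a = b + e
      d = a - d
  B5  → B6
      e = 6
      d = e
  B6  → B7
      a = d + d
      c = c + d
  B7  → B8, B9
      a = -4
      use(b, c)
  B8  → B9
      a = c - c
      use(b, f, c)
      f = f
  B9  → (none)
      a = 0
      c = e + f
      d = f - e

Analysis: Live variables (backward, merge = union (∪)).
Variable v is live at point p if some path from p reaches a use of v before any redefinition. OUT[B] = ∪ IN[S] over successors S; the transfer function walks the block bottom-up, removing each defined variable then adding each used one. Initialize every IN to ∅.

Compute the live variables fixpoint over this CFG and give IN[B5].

Answer: {b, c, f}

Trace:
Per-block solution:
  B0:   IN={b, e, f}   OUT={b, c, d, e, f}
  B1:   IN={b, c, d, e, f}   OUT={b, c, d, e, f}
  B2:   IN={b, c, d, f}   OUT={b, c, d, e, f}
  B3:   IN={c, d, e, f}   OUT={b, c, d, e, f}
  B4:   IN={b, c, d, e, f}   OUT={b, c, d, f}
  B5:   IN={b, c, f}   OUT={b, c, d, e, f}
  B6:   IN={b, c, d, e, f}   OUT={b, c, e, f}
  B7:   IN={b, c, e, f}   OUT={b, c, e, f}
  B8:   IN={b, c, e, f}   OUT={e, f}
  B9:   IN={e, f}   OUT={}

Merge at B5: OUT[B5] = IN[B6] = {b, c, d, e, f}
Applying B5's transfer function to that OUT value gives IN[B5] (row B5 above).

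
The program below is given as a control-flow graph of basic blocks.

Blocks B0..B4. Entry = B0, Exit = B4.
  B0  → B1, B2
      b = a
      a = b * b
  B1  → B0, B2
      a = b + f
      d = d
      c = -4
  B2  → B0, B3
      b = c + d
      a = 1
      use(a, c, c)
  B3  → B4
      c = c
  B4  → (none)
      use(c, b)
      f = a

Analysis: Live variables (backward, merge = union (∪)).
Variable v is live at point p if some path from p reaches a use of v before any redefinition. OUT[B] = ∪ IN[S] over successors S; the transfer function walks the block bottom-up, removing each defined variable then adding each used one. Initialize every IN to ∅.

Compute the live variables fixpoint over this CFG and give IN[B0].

Answer: {a, c, d, f}

Derivation:
Per-block solution:
  B0:  IN={a, c, d, f}  OUT={b, c, d, f}
  B1:  IN={b, d, f}  OUT={a, c, d, f}
  B2:  IN={c, d, f}  OUT={a, b, c, d, f}
  B3:  IN={a, b, c}  OUT={a, b, c}
  B4:  IN={a, b, c}  OUT={}

Merge at B0: OUT[B0] = IN[B1] ⊔ IN[B2] = {b, c, d, f}
Applying B0's transfer function to that OUT value gives IN[B0] (row B0 above).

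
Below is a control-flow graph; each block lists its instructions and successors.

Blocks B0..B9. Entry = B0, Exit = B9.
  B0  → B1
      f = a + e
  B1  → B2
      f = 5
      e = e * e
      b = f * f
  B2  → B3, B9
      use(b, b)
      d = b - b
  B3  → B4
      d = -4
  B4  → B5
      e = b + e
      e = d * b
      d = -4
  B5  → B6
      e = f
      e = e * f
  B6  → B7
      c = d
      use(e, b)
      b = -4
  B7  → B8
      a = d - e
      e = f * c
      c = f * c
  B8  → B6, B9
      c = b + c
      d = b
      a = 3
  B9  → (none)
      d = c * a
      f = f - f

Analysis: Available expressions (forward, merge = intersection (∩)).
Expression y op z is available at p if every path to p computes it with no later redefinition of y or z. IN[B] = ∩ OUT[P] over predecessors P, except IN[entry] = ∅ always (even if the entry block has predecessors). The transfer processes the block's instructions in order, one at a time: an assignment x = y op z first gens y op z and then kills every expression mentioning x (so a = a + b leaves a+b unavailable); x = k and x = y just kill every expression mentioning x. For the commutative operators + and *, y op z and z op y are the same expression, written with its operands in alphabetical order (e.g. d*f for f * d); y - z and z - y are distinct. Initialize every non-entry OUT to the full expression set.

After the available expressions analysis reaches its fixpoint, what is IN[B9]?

Converged values:
  B0:   IN={}   OUT={a+e}
  B1:   IN={a+e}   OUT={f*f}
  B2:   IN={f*f}   OUT={b-b, f*f}
  B3:   IN={b-b, f*f}   OUT={b-b, f*f}
  B4:   IN={b-b, f*f}   OUT={b-b, f*f}
  B5:   IN={b-b, f*f}   OUT={b-b, f*f}
  B6:   IN={f*f}   OUT={f*f}
  B7:   IN={f*f}   OUT={f*f}
  B8:   IN={f*f}   OUT={f*f}
  B9:   IN={f*f}   OUT={a*c}

Merge at B9: IN[B9] = OUT[B2] ∩ OUT[B8] = {f*f}

Answer: {f*f}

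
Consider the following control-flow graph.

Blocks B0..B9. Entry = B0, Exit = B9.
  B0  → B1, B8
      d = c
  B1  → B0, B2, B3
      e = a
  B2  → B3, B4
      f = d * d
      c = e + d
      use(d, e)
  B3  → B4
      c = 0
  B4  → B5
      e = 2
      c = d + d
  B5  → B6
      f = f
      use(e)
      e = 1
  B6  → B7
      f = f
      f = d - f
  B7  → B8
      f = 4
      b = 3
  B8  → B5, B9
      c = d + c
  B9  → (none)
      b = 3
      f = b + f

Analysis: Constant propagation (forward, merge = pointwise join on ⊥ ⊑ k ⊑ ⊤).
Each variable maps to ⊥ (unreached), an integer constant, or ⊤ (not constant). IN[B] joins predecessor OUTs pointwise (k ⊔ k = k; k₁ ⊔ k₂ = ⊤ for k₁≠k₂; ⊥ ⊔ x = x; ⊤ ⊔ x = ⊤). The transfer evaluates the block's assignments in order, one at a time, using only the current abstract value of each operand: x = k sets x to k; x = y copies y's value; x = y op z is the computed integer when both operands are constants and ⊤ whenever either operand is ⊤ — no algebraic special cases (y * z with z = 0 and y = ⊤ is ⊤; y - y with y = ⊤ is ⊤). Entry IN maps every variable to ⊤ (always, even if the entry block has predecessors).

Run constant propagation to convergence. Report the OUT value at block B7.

Answer: {a: ⊤, b: 3, c: ⊤, d: ⊤, e: 1, f: 4}

Trace:
Fixpoint table:
  B0:  IN=(all ⊤)  OUT=(all ⊤)
  B1:  IN=(all ⊤)  OUT=(all ⊤)
  B2:  IN=(all ⊤)  OUT=(all ⊤)
  B3:  IN=(all ⊤)  OUT={c:0; rest ⊤}
  B4:  IN=(all ⊤)  OUT={e:2; rest ⊤}
  B5:  IN=(all ⊤)  OUT={e:1; rest ⊤}
  B6:  IN={e:1; rest ⊤}  OUT={e:1; rest ⊤}
  B7:  IN={e:1; rest ⊤}  OUT={b:3, e:1, f:4; rest ⊤}
  B8:  IN=(all ⊤)  OUT=(all ⊤)
  B9:  IN=(all ⊤)  OUT={b:3; rest ⊤}

Merge at B7: IN[B7] = OUT[B6] = {a: ⊤, b: ⊤, c: ⊤, d: ⊤, e: 1, f: ⊤}
Applying B7's transfer function to that IN value gives OUT[B7] (row B7 above).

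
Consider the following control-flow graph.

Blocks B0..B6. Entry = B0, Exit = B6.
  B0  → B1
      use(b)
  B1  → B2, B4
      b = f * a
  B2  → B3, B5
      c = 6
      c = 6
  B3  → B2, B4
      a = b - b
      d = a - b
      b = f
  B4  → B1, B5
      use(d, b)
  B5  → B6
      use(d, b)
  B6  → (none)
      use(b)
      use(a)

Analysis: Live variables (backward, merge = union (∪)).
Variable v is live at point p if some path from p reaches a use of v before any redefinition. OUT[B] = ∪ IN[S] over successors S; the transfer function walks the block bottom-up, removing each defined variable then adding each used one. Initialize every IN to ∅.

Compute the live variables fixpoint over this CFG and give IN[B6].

Converged values:
  B0: | IN={a, b, d, f} | OUT={a, d, f}
  B1: | IN={a, d, f} | OUT={a, b, d, f}
  B2: | IN={a, b, d, f} | OUT={a, b, d, f}
  B3: | IN={b, f} | OUT={a, b, d, f}
  B4: | IN={a, b, d, f} | OUT={a, b, d, f}
  B5: | IN={a, b, d} | OUT={a, b}
  B6: | IN={a, b} | OUT={}

B6 is the boundary node: OUT[B6] = {}
Applying B6's transfer function to that OUT value gives IN[B6] (row B6 above).

Answer: {a, b}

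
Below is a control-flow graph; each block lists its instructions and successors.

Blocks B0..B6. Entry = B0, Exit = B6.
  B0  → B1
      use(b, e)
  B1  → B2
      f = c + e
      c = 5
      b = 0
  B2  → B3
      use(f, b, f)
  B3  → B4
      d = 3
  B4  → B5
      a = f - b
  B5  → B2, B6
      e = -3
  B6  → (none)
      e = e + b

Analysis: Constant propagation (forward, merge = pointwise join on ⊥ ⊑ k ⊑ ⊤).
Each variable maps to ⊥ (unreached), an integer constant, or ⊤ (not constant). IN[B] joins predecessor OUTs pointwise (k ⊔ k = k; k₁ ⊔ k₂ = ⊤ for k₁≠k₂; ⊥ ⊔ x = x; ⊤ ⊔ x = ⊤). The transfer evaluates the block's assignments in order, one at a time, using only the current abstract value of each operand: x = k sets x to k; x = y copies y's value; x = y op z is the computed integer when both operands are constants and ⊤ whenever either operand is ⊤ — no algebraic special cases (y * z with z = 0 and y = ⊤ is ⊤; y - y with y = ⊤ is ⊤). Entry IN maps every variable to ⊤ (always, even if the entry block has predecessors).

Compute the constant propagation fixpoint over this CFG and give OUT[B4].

Answer: {a: ⊤, b: 0, c: 5, d: 3, e: ⊤, f: ⊤}

Working:
Per-block solution:
  B0: | IN=(all ⊤) | OUT=(all ⊤)
  B1: | IN=(all ⊤) | OUT={b:0, c:5; rest ⊤}
  B2: | IN={b:0, c:5; rest ⊤} | OUT={b:0, c:5; rest ⊤}
  B3: | IN={b:0, c:5; rest ⊤} | OUT={b:0, c:5, d:3; rest ⊤}
  B4: | IN={b:0, c:5, d:3; rest ⊤} | OUT={b:0, c:5, d:3; rest ⊤}
  B5: | IN={b:0, c:5, d:3; rest ⊤} | OUT={b:0, c:5, d:3, e:-3; rest ⊤}
  B6: | IN={b:0, c:5, d:3, e:-3; rest ⊤} | OUT={b:0, c:5, d:3, e:-3; rest ⊤}

Merge at B4: IN[B4] = OUT[B3] = {a: ⊤, b: 0, c: 5, d: 3, e: ⊤, f: ⊤}
Applying B4's transfer function to that IN value gives OUT[B4] (row B4 above).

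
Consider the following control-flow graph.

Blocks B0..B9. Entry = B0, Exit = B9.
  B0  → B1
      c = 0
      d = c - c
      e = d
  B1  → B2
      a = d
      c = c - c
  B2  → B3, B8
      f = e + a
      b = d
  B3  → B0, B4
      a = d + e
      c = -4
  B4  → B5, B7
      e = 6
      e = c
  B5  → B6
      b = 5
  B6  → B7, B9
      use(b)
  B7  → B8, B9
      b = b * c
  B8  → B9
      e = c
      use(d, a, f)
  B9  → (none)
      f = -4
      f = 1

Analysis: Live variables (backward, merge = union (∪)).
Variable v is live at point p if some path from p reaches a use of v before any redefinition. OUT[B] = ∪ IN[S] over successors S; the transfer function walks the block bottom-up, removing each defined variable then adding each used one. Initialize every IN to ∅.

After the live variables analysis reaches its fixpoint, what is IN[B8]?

Per-block solution:
  B0:  IN={}  OUT={c, d, e}
  B1:  IN={c, d, e}  OUT={a, c, d, e}
  B2:  IN={a, c, d, e}  OUT={a, b, c, d, e, f}
  B3:  IN={b, d, e, f}  OUT={a, b, c, d, f}
  B4:  IN={a, b, c, d, f}  OUT={a, b, c, d, f}
  B5:  IN={a, c, d, f}  OUT={a, b, c, d, f}
  B6:  IN={a, b, c, d, f}  OUT={a, b, c, d, f}
  B7:  IN={a, b, c, d, f}  OUT={a, c, d, f}
  B8:  IN={a, c, d, f}  OUT={}
  B9:  IN={}  OUT={}

Merge at B8: OUT[B8] = IN[B9] = {}
Applying B8's transfer function to that OUT value gives IN[B8] (row B8 above).

Answer: {a, c, d, f}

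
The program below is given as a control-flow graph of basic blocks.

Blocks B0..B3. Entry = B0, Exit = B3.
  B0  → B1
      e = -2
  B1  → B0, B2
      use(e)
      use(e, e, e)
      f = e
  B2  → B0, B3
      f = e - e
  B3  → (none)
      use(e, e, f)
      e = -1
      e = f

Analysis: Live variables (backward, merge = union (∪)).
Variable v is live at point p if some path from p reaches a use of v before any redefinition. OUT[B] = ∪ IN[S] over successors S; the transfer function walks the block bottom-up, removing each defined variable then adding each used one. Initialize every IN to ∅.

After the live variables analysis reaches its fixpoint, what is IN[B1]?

Answer: {e}

Working:
Converged values:
  B0: | IN={} | OUT={e}
  B1: | IN={e} | OUT={e}
  B2: | IN={e} | OUT={e, f}
  B3: | IN={e, f} | OUT={}

Merge at B1: OUT[B1] = IN[B0] ⊔ IN[B2] = {e}
Applying B1's transfer function to that OUT value gives IN[B1] (row B1 above).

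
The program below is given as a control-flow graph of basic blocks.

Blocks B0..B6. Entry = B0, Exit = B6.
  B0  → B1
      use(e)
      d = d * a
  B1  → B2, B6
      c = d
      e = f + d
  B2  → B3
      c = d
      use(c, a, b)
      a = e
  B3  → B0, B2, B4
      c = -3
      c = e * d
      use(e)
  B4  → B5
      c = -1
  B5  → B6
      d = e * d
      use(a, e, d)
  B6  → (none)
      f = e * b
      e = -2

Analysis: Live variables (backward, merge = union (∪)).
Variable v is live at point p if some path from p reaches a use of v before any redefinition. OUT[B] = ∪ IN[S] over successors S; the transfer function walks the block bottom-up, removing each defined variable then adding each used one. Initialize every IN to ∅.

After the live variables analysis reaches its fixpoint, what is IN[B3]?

Answer: {a, b, d, e, f}

Derivation:
Per-block solution:
  B0:   IN={a, b, d, e, f}   OUT={a, b, d, f}
  B1:   IN={a, b, d, f}   OUT={a, b, d, e, f}
  B2:   IN={a, b, d, e, f}   OUT={a, b, d, e, f}
  B3:   IN={a, b, d, e, f}   OUT={a, b, d, e, f}
  B4:   IN={a, b, d, e}   OUT={a, b, d, e}
  B5:   IN={a, b, d, e}   OUT={b, e}
  B6:   IN={b, e}   OUT={}

Merge at B3: OUT[B3] = IN[B0] ⊔ IN[B2] ⊔ IN[B4] = {a, b, d, e, f}
Applying B3's transfer function to that OUT value gives IN[B3] (row B3 above).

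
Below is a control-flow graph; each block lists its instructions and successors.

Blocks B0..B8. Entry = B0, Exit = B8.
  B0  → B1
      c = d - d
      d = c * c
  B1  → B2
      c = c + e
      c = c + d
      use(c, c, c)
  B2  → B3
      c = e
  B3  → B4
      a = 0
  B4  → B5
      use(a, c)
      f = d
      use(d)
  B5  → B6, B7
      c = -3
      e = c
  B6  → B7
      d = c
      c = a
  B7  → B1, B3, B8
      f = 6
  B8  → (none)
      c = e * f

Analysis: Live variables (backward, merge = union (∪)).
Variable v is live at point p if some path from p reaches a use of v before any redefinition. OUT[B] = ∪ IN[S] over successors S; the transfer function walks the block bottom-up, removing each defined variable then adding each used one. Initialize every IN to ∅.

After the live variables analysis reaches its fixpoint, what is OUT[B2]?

Per-block solution:
  B0: | IN={d, e} | OUT={c, d, e}
  B1: | IN={c, d, e} | OUT={d, e}
  B2: | IN={d, e} | OUT={c, d}
  B3: | IN={c, d} | OUT={a, c, d}
  B4: | IN={a, c, d} | OUT={a, d}
  B5: | IN={a, d} | OUT={a, c, d, e}
  B6: | IN={a, c, e} | OUT={c, d, e}
  B7: | IN={c, d, e} | OUT={c, d, e, f}
  B8: | IN={e, f} | OUT={}

Merge at B2: OUT[B2] = IN[B3] = {c, d}

Answer: {c, d}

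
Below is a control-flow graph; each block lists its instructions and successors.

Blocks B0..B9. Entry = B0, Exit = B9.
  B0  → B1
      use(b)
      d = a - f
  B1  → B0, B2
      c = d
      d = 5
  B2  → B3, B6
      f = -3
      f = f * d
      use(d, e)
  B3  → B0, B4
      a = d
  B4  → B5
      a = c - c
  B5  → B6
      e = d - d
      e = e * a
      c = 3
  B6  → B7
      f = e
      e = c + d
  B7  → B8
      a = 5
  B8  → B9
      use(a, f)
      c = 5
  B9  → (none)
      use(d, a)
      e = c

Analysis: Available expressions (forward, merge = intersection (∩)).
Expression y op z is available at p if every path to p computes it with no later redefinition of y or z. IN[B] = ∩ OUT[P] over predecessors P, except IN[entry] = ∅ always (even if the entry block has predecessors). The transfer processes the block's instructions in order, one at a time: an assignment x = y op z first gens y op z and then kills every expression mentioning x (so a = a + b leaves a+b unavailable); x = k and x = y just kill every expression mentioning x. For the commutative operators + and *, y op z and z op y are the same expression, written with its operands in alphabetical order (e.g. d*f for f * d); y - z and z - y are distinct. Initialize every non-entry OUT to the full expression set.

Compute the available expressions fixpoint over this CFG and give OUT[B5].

Per-block solution:
  B0:  IN={}  OUT={a-f}
  B1:  IN={a-f}  OUT={a-f}
  B2:  IN={a-f}  OUT={}
  B3:  IN={}  OUT={}
  B4:  IN={}  OUT={c-c}
  B5:  IN={c-c}  OUT={d-d}
  B6:  IN={}  OUT={c+d}
  B7:  IN={c+d}  OUT={c+d}
  B8:  IN={c+d}  OUT={}
  B9:  IN={}  OUT={}

Merge at B5: IN[B5] = OUT[B4] = {c-c}
Applying B5's transfer function to that IN value gives OUT[B5] (row B5 above).

Answer: {d-d}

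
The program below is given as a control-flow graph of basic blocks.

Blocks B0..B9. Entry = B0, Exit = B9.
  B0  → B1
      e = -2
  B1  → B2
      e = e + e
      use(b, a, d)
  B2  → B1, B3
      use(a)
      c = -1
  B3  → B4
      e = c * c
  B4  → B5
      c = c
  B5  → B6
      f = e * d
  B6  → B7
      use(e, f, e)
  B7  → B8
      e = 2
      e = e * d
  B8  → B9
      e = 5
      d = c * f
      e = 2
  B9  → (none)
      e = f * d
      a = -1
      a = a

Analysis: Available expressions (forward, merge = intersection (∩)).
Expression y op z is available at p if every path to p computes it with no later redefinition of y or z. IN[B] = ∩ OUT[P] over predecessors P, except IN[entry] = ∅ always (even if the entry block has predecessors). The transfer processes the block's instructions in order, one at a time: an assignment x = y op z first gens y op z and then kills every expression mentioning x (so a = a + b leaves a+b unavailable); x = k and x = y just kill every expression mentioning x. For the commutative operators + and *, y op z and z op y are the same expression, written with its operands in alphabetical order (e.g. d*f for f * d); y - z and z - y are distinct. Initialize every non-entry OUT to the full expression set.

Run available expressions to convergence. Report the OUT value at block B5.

Per-block solution:
  B0: | IN={} | OUT={}
  B1: | IN={} | OUT={}
  B2: | IN={} | OUT={}
  B3: | IN={} | OUT={c*c}
  B4: | IN={c*c} | OUT={}
  B5: | IN={} | OUT={d*e}
  B6: | IN={d*e} | OUT={d*e}
  B7: | IN={d*e} | OUT={}
  B8: | IN={} | OUT={c*f}
  B9: | IN={c*f} | OUT={c*f, d*f}

Merge at B5: IN[B5] = OUT[B4] = {}
Applying B5's transfer function to that IN value gives OUT[B5] (row B5 above).

Answer: {d*e}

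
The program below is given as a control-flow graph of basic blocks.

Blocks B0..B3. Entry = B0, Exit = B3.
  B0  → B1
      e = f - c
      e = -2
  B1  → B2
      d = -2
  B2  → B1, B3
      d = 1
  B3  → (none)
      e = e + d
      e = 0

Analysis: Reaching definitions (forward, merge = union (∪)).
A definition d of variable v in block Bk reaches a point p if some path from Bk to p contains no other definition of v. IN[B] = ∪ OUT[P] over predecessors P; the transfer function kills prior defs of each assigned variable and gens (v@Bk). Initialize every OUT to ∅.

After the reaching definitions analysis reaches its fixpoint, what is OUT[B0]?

Answer: {e@B0}

Working:
Fixpoint table:
  B0: | IN={} | OUT={e@B0}
  B1: | IN={d@B2, e@B0} | OUT={d@B1, e@B0}
  B2: | IN={d@B1, e@B0} | OUT={d@B2, e@B0}
  B3: | IN={d@B2, e@B0} | OUT={d@B2, e@B3}

B0 is the boundary node: IN[B0] = {}
Applying B0's transfer function to that IN value gives OUT[B0] (row B0 above).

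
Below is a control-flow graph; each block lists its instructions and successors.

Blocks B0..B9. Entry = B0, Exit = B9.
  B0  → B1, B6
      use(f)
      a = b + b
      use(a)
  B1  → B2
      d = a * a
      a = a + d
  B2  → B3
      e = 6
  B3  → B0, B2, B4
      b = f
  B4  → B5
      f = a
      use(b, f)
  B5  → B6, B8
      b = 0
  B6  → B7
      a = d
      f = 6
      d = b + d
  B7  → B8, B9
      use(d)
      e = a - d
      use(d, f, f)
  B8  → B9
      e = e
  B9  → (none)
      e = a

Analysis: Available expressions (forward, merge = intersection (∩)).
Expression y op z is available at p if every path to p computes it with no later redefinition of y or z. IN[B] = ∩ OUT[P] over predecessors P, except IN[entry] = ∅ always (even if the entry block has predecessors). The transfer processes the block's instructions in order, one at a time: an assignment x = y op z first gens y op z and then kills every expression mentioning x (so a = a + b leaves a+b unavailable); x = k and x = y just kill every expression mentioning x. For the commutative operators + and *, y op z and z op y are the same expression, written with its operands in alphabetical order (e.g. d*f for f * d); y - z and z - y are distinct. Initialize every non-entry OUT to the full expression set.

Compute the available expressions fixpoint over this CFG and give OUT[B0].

Fixpoint table:
  B0:  IN={}  OUT={b+b}
  B1:  IN={b+b}  OUT={b+b}
  B2:  IN={}  OUT={}
  B3:  IN={}  OUT={}
  B4:  IN={}  OUT={}
  B5:  IN={}  OUT={}
  B6:  IN={}  OUT={}
  B7:  IN={}  OUT={a-d}
  B8:  IN={}  OUT={}
  B9:  IN={}  OUT={}

Merge at B0 (entry node, so the boundary value {} is joined with the incoming edge(s)): IN[B0] = {} ∩ OUT[B3] = {}
Applying B0's transfer function to that IN value gives OUT[B0] (row B0 above).

Answer: {b+b}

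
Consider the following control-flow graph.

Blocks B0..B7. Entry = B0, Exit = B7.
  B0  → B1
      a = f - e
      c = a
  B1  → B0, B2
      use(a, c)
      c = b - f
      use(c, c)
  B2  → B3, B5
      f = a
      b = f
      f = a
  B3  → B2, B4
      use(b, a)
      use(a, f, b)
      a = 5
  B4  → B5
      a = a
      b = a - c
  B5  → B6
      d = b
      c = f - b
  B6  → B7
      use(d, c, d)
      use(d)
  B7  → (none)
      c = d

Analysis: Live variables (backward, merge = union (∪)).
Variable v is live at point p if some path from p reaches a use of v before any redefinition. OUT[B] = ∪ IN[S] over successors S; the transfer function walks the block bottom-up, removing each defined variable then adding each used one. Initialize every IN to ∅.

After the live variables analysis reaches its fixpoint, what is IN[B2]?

Answer: {a, c}

Derivation:
Per-block solution:
  B0:   IN={b, e, f}   OUT={a, b, c, e, f}
  B1:   IN={a, b, c, e, f}   OUT={a, b, c, e, f}
  B2:   IN={a, c}   OUT={a, b, c, f}
  B3:   IN={a, b, c, f}   OUT={a, c, f}
  B4:   IN={a, c, f}   OUT={b, f}
  B5:   IN={b, f}   OUT={c, d}
  B6:   IN={c, d}   OUT={d}
  B7:   IN={d}   OUT={}

Merge at B2: OUT[B2] = IN[B3] ⊔ IN[B5] = {a, b, c, f}
Applying B2's transfer function to that OUT value gives IN[B2] (row B2 above).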